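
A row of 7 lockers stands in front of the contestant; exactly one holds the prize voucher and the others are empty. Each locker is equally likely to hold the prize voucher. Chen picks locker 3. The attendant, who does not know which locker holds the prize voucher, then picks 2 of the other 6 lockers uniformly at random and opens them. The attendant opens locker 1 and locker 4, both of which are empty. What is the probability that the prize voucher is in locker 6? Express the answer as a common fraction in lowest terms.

1/5

Condition on the true location of the prize voucher.
If it is in either of lockers 1 and 4 (prior 1/7 each): that locker was opened and seen not to hold the prize — ruled out; weight (1/7)·0 = 0 each.
If it is in any of lockers 2, 3, 5, 6, and 7 (prior 1/7 each): the attendant picks exactly this set with probability 1/15 regardless, and none is the prize; weight (1/7)·(1/15) = 1/105 each.
The weights sum to 1/21.
So P(the prize voucher in locker 6 | the attendant opened locker 1 and locker 4) = (1/105) / (1/21) = 1/5.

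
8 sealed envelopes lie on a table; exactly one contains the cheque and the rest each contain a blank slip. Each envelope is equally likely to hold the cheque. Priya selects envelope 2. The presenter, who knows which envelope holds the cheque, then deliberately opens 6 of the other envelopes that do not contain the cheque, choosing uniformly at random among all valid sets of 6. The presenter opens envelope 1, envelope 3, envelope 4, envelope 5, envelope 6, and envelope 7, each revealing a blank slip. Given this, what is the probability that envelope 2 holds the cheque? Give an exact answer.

1/8

Consider each possible location of the cheque in turn.
If it is in any of envelopes 1, 3, 4, 5, 6, and 7 (prior 1/8 each): that envelope was opened and seen not to hold the prize — ruled out; weight (1/8)·0 = 0 each.
If it is in envelope 2 (prior 1/8): the presenter has 7 equally likely choices, so probability 1/7; weight (1/8)·(1/7) = 1/56.
If it is in envelope 8 (prior 1/8): the presenter has no choice, probability 1; weight (1/8)·1 = 1/8.
The weights sum to 1/7.
So P(the cheque in envelope 2 | the presenter opened envelope 1, envelope 3, envelope 4, envelope 5, envelope 6, and envelope 7) = (1/56) / (1/7) = 1/8.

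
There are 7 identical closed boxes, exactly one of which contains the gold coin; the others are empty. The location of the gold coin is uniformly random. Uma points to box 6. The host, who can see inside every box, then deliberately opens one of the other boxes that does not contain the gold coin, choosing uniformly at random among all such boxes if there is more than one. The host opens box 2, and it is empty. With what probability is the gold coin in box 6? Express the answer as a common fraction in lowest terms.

Condition on the true location of the gold coin.
If it is in any of boxes 1, 3, 4, 5, and 7 (prior 1/7 each): the host has 5 equally likely choices, so probability 1/5; weight (1/7)·(1/5) = 1/35 each.
If it is in box 2 (prior 1/7): the host opened box 2, so this case is ruled out; weight (1/7)·0 = 0.
If it is in box 6 (prior 1/7): the host has 6 equally likely choices, so probability 1/6; weight (1/7)·(1/6) = 1/42.
The weights sum to 1/6.
So P(the gold coin in box 6 | the host opened box 2) = (1/42) / (1/6) = 1/7.

1/7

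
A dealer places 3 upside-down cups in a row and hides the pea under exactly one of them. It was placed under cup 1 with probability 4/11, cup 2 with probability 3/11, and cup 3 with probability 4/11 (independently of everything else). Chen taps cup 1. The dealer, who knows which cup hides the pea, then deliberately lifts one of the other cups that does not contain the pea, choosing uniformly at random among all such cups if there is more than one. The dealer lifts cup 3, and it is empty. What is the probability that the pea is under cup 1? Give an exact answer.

Condition on the true location of the pea.
If it is under cup 1 (prior 4/11): the dealer has 2 equally likely choices, so probability 1/2; weight (4/11)·(1/2) = 2/11.
If it is under cup 2 (prior 3/11): the dealer has no choice, probability 1; weight (3/11)·1 = 3/11.
If it is under cup 3 (prior 4/11): the dealer opened cup 3, so this case is ruled out; weight (4/11)·0 = 0.
The weights sum to 5/11.
So P(the pea under cup 1 | the dealer opened cup 3) = (2/11) / (5/11) = 2/5.

2/5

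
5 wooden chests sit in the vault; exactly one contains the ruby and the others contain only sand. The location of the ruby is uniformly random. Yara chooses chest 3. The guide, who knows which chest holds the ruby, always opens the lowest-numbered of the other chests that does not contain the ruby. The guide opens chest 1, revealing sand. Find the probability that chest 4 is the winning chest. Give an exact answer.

Apply Bayes' rule, conditioning on where the ruby actually is.
If it is in chest 1 (prior 1/5): the guide opened chest 1, so this case is ruled out; weight (1/5)·0 = 0.
If it is in any of chests 2, 3, 4, and 5 (prior 1/5 each): chest 1 is the lowest-numbered option available, probability 1; weight (1/5)·1 = 1/5 each.
The weights sum to 4/5.
So P(the ruby in chest 4 | the guide opened chest 1) = (1/5) / (4/5) = 1/4.

1/4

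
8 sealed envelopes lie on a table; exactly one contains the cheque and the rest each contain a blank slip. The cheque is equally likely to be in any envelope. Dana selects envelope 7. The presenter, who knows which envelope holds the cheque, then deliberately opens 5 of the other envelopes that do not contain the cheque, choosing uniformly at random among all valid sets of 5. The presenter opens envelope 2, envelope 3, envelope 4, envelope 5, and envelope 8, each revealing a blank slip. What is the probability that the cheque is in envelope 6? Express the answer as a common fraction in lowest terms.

7/16

Consider each possible location of the cheque in turn.
If it is in either of envelopes 1 and 6 (prior 1/8 each): the presenter has 6 equally likely choices, so probability 1/6; weight (1/8)·(1/6) = 1/48 each.
If it is in any of envelopes 2, 3, 4, 5, and 8 (prior 1/8 each): that envelope was opened and seen not to hold the prize — ruled out; weight (1/8)·0 = 0 each.
If it is in envelope 7 (prior 1/8): the presenter has 21 equally likely choices, so probability 1/21; weight (1/8)·(1/21) = 1/168.
The weights sum to 1/21.
So P(the cheque in envelope 6 | the presenter opened envelope 2, envelope 3, envelope 4, envelope 5, and envelope 8) = (1/48) / (1/21) = 7/16.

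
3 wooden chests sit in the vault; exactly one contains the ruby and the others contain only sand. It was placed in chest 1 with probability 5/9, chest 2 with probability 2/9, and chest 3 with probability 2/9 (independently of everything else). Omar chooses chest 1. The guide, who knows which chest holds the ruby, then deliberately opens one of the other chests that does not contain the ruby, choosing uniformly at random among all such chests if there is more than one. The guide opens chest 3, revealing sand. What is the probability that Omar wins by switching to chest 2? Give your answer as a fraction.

4/9

Condition on the true location of the ruby.
If it is in chest 1 (prior 5/9): the guide has 2 equally likely choices, so probability 1/2; weight (5/9)·(1/2) = 5/18.
If it is in chest 2 (prior 2/9): the guide has no choice, probability 1; weight (2/9)·1 = 2/9.
If it is in chest 3 (prior 2/9): the guide opened chest 3, so this case is ruled out; weight (2/9)·0 = 0.
The weights sum to 1/2.
So P(the ruby in chest 2 | the guide opened chest 3) = (2/9) / (1/2) = 4/9.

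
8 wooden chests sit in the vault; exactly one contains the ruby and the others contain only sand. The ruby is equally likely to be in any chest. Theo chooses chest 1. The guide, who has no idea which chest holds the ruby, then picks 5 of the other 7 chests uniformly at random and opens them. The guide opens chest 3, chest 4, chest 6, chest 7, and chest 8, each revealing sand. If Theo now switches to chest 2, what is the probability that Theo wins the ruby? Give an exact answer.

1/3

Apply Bayes' rule, conditioning on where the ruby actually is.
If it is in any of chests 1, 2, and 5 (prior 1/8 each): the guide picks exactly this set with probability 1/21 regardless, and none is the prize; weight (1/8)·(1/21) = 1/168 each.
If it is in any of chests 3, 4, 6, 7, and 8 (prior 1/8 each): that chest was opened and seen not to hold the prize — ruled out; weight (1/8)·0 = 0 each.
The weights sum to 1/56.
So P(the ruby in chest 2 | the guide opened chest 3, chest 4, chest 6, chest 7, and chest 8) = (1/168) / (1/56) = 1/3.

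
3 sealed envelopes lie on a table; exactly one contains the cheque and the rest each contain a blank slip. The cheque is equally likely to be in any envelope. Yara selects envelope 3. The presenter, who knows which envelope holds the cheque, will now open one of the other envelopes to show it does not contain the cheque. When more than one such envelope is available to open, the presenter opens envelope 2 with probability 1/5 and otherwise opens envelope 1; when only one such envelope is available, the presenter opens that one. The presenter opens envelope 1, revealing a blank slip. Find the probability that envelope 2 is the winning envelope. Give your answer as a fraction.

Consider each possible location of the cheque in turn.
If it is in envelope 1 (prior 1/3): the presenter opened envelope 1, so this case is ruled out; weight (1/3)·0 = 0.
If it is in envelope 2 (prior 1/3): only envelope 1 is available, probability 1; weight (1/3)·1 = 1/3.
If it is in envelope 3 (prior 1/3): envelope 2 is available but not opened, probability 4/5; weight (1/3)·(4/5) = 4/15.
The weights sum to 3/5.
So P(the cheque in envelope 2 | the presenter opened envelope 1) = (1/3) / (3/5) = 5/9.

5/9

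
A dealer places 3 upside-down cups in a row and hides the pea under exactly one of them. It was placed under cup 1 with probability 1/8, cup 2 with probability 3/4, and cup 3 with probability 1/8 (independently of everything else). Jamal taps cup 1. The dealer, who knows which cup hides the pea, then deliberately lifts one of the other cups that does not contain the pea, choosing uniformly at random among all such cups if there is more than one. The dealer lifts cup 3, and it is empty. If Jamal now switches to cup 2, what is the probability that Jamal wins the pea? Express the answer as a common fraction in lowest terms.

12/13

Condition on the true location of the pea.
If it is under cup 1 (prior 1/8): the dealer has 2 equally likely choices, so probability 1/2; weight (1/8)·(1/2) = 1/16.
If it is under cup 2 (prior 3/4): the dealer has no choice, probability 1; weight (3/4)·1 = 3/4.
If it is under cup 3 (prior 1/8): the dealer opened cup 3, so this case is ruled out; weight (1/8)·0 = 0.
The weights sum to 13/16.
So P(the pea under cup 2 | the dealer opened cup 3) = (3/4) / (13/16) = 12/13.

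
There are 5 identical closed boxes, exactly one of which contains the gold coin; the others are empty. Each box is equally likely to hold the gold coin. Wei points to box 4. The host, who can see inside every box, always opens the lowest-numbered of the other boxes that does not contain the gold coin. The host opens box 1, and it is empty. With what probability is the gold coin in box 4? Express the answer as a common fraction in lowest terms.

Apply Bayes' rule, conditioning on where the gold coin actually is.
If it is in box 1 (prior 1/5): the host opened box 1, so this case is ruled out; weight (1/5)·0 = 0.
If it is in any of boxes 2, 3, 4, and 5 (prior 1/5 each): box 1 is the lowest-numbered option available, probability 1; weight (1/5)·1 = 1/5 each.
The weights sum to 4/5.
So P(the gold coin in box 4 | the host opened box 1) = (1/5) / (4/5) = 1/4.

1/4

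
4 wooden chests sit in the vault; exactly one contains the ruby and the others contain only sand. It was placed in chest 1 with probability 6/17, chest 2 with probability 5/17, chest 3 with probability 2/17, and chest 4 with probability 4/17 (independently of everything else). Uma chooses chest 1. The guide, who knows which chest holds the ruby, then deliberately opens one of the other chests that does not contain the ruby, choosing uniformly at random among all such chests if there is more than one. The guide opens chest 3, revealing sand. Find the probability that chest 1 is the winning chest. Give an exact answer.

Apply Bayes' rule, conditioning on where the ruby actually is.
If it is in chest 1 (prior 6/17): the guide has 3 equally likely choices, so probability 1/3; weight (6/17)·(1/3) = 2/17.
If it is in chest 2 (prior 5/17): the guide has 2 equally likely choices, so probability 1/2; weight (5/17)·(1/2) = 5/34.
If it is in chest 3 (prior 2/17): the guide opened chest 3, so this case is ruled out; weight (2/17)·0 = 0.
If it is in chest 4 (prior 4/17): the guide has 2 equally likely choices, so probability 1/2; weight (4/17)·(1/2) = 2/17.
The weights sum to 13/34.
So P(the ruby in chest 1 | the guide opened chest 3) = (2/17) / (13/34) = 4/13.

4/13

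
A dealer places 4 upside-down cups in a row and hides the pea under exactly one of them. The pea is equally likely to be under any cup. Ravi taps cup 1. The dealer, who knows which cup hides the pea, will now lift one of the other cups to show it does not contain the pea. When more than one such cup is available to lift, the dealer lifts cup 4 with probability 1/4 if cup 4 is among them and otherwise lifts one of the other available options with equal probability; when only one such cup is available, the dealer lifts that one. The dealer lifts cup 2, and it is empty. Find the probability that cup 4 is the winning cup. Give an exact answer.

Condition on the true location of the pea.
If it is under cup 1 (prior 1/4): cup 4 is available but not opened; cup 2 gets probability (1 − 1/4)/2 = 3/8; weight (1/4)·(3/8) = 3/32.
If it is under cup 2 (prior 1/4): the dealer opened cup 2, so this case is ruled out; weight (1/4)·0 = 0.
If it is under cup 3 (prior 1/4): cup 4 is available but not opened, probability 3/4; weight (1/4)·(3/4) = 3/16.
If it is under cup 4 (prior 1/4): cup 4 holds the prize so is unavailable; the dealer chooses uniformly among the 2 others, probability 1/2; weight (1/4)·(1/2) = 1/8.
The weights sum to 13/32.
So P(the pea under cup 4 | the dealer opened cup 2) = (1/8) / (13/32) = 4/13.

4/13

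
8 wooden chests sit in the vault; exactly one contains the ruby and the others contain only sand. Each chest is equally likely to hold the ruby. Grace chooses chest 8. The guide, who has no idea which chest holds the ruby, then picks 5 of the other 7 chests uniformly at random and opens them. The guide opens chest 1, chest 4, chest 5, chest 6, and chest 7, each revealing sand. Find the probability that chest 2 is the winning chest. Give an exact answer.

1/3

Condition on the true location of the ruby.
If it is in any of chests 1, 4, 5, 6, and 7 (prior 1/8 each): that chest was opened and seen not to hold the prize — ruled out; weight (1/8)·0 = 0 each.
If it is in any of chests 2, 3, and 8 (prior 1/8 each): the guide picks exactly this set with probability 1/21 regardless, and none is the prize; weight (1/8)·(1/21) = 1/168 each.
The weights sum to 1/56.
So P(the ruby in chest 2 | the guide opened chest 1, chest 4, chest 5, chest 6, and chest 7) = (1/168) / (1/56) = 1/3.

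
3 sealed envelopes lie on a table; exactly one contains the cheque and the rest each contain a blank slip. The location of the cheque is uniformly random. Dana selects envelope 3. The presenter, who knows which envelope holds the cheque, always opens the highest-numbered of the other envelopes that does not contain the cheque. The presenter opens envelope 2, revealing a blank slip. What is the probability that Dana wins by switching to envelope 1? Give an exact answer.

1/2

Apply Bayes' rule, conditioning on where the cheque actually is.
If it is in either of envelopes 1 and 3 (prior 1/3 each): envelope 2 is the highest-numbered option available, probability 1; weight (1/3)·1 = 1/3 each.
If it is in envelope 2 (prior 1/3): the presenter opened envelope 2, so this case is ruled out; weight (1/3)·0 = 0.
The weights sum to 2/3.
So P(the cheque in envelope 1 | the presenter opened envelope 2) = (1/3) / (2/3) = 1/2.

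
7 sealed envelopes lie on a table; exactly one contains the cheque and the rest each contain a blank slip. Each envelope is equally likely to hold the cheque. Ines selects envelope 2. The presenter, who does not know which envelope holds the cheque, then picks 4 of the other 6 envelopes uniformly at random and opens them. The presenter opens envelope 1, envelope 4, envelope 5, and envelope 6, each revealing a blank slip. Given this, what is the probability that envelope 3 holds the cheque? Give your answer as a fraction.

Because the presenter chose which envelopes to open without knowing where the cheque is, the choice is independent of the prize location. Learning that none of the 4 opened envelopes holds the cheque simply rules out those 4 locations and leaves the remaining 3 envelopes still equally likely by symmetry.
So P(the cheque in envelope 3) = 1/3.

1/3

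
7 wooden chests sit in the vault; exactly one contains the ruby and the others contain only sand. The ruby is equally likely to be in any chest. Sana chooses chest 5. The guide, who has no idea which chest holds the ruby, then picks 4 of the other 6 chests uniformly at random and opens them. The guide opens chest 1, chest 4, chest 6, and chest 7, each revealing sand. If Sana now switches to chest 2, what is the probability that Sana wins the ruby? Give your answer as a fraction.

Consider each possible location of the ruby in turn.
If it is in any of chests 1, 4, 6, and 7 (prior 1/7 each): that chest was opened and seen not to hold the prize — ruled out; weight (1/7)·0 = 0 each.
If it is in any of chests 2, 3, and 5 (prior 1/7 each): the guide picks exactly this set with probability 1/15 regardless, and none is the prize; weight (1/7)·(1/15) = 1/105 each.
The weights sum to 1/35.
So P(the ruby in chest 2 | the guide opened chest 1, chest 4, chest 6, and chest 7) = (1/105) / (1/35) = 1/3.

1/3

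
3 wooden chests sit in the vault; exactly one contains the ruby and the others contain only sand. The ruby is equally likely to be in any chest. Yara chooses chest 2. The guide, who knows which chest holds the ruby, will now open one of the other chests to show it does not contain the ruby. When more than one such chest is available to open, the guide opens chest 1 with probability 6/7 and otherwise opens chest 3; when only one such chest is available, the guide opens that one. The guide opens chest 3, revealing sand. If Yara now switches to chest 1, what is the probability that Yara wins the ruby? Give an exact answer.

Apply Bayes' rule, conditioning on where the ruby actually is.
If it is in chest 1 (prior 1/3): only chest 3 is available, probability 1; weight (1/3)·1 = 1/3.
If it is in chest 2 (prior 1/3): chest 1 is available but not opened, probability 1/7; weight (1/3)·(1/7) = 1/21.
If it is in chest 3 (prior 1/3): the guide opened chest 3, so this case is ruled out; weight (1/3)·0 = 0.
The weights sum to 8/21.
So P(the ruby in chest 1 | the guide opened chest 3) = (1/3) / (8/21) = 7/8.

7/8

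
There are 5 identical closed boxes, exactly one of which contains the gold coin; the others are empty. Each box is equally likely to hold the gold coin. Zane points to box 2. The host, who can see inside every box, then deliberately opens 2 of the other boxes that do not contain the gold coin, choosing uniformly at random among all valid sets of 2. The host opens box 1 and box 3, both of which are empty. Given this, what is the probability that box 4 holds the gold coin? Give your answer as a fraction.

Consider each possible location of the gold coin in turn.
If it is in either of boxes 1 and 3 (prior 1/5 each): that box was opened and seen not to hold the prize — ruled out; weight (1/5)·0 = 0 each.
If it is in box 2 (prior 1/5): the host has 6 equally likely choices, so probability 1/6; weight (1/5)·(1/6) = 1/30.
If it is in either of boxes 4 and 5 (prior 1/5 each): the host has 3 equally likely choices, so probability 1/3; weight (1/5)·(1/3) = 1/15 each.
The weights sum to 1/6.
So P(the gold coin in box 4 | the host opened box 1 and box 3) = (1/15) / (1/6) = 2/5.

2/5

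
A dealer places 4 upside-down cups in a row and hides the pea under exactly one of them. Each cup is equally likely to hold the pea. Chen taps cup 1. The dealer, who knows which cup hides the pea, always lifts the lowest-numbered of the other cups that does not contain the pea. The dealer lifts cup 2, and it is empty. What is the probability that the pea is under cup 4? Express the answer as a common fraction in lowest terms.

1/3

Apply Bayes' rule, conditioning on where the pea actually is.
If it is under any of cups 1, 3, and 4 (prior 1/4 each): cup 2 is the lowest-numbered option available, probability 1; weight (1/4)·1 = 1/4 each.
If it is under cup 2 (prior 1/4): the dealer opened cup 2, so this case is ruled out; weight (1/4)·0 = 0.
The weights sum to 3/4.
So P(the pea under cup 4 | the dealer opened cup 2) = (1/4) / (3/4) = 1/3.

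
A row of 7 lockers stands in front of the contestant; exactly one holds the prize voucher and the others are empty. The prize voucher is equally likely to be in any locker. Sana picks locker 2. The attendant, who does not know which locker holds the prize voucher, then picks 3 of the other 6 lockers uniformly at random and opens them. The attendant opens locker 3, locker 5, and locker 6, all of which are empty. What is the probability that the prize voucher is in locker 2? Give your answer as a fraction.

Because the attendant chose which lockers to open without knowing where the prize voucher is, the choice is independent of the prize location. Learning that none of the 3 opened lockers holds the prize voucher simply rules out those 3 locations and leaves the remaining 4 lockers still equally likely by symmetry.
So P(the prize voucher in locker 2) = 1/4.

1/4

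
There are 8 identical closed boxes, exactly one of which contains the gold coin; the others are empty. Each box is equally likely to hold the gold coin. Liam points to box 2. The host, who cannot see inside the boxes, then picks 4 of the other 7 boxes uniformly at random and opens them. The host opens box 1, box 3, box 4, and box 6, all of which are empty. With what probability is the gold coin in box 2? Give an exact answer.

1/4

Consider each possible location of the gold coin in turn.
If it is in any of boxes 1, 3, 4, and 6 (prior 1/8 each): that box was opened and seen not to hold the prize — ruled out; weight (1/8)·0 = 0 each.
If it is in any of boxes 2, 5, 7, and 8 (prior 1/8 each): the host picks exactly this set with probability 1/35 regardless, and none is the prize; weight (1/8)·(1/35) = 1/280 each.
The weights sum to 1/70.
So P(the gold coin in box 2 | the host opened box 1, box 3, box 4, and box 6) = (1/280) / (1/70) = 1/4.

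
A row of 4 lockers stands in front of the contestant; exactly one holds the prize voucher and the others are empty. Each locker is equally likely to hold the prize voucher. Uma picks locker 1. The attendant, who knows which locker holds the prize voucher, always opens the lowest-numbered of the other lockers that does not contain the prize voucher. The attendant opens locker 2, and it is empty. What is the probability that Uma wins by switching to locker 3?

Consider each possible location of the prize voucher in turn.
If it is in any of lockers 1, 3, and 4 (prior 1/4 each): locker 2 is the lowest-numbered option available, probability 1; weight (1/4)·1 = 1/4 each.
If it is in locker 2 (prior 1/4): the attendant opened locker 2, so this case is ruled out; weight (1/4)·0 = 0.
The weights sum to 3/4.
So P(the prize voucher in locker 3 | the attendant opened locker 2) = (1/4) / (3/4) = 1/3.

1/3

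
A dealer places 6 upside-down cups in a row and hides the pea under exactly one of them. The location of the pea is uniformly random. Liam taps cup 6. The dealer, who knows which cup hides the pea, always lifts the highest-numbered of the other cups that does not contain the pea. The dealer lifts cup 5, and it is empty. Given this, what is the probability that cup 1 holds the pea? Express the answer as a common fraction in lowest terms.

1/5

Apply Bayes' rule, conditioning on where the pea actually is.
If it is under any of cups 1, 2, 3, 4, and 6 (prior 1/6 each): cup 5 is the highest-numbered option available, probability 1; weight (1/6)·1 = 1/6 each.
If it is under cup 5 (prior 1/6): the dealer opened cup 5, so this case is ruled out; weight (1/6)·0 = 0.
The weights sum to 5/6.
So P(the pea under cup 1 | the dealer opened cup 5) = (1/6) / (5/6) = 1/5.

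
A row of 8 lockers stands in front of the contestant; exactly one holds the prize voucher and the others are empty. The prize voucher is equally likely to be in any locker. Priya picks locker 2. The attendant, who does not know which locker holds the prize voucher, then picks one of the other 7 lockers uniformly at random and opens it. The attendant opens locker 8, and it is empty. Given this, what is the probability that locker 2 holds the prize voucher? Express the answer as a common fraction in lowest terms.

Because the attendant chose which locker to open without knowing where the prize voucher is, the choice is independent of the prize location. Learning that locker 8 does not hold the prize voucher simply rules out that one location and leaves the remaining 7 lockers still equally likely by symmetry.
So P(the prize voucher in locker 2) = 1/7.

1/7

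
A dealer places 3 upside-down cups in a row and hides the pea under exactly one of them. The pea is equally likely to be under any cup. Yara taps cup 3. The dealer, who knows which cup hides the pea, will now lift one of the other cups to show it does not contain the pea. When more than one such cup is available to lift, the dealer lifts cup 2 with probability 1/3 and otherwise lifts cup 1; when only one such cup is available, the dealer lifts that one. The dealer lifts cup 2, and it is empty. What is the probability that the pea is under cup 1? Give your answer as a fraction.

Apply Bayes' rule, conditioning on where the pea actually is.
If it is under cup 1 (prior 1/3): only cup 2 is available, probability 1; weight (1/3)·1 = 1/3.
If it is under cup 2 (prior 1/3): the dealer opened cup 2, so this case is ruled out; weight (1/3)·0 = 0.
If it is under cup 3 (prior 1/3): cup 2 is available, opened with probability 1/3; weight (1/3)·(1/3) = 1/9.
The weights sum to 4/9.
So P(the pea under cup 1 | the dealer opened cup 2) = (1/3) / (4/9) = 3/4.

3/4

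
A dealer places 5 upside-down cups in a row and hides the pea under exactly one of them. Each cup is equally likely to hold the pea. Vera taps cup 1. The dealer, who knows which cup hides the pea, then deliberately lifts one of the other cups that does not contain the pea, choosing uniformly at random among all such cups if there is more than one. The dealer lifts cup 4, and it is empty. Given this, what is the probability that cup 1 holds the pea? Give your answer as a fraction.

Condition on the true location of the pea.
If it is under cup 1 (prior 1/5): the dealer has 4 equally likely choices, so probability 1/4; weight (1/5)·(1/4) = 1/20.
If it is under any of cups 2, 3, and 5 (prior 1/5 each): the dealer has 3 equally likely choices, so probability 1/3; weight (1/5)·(1/3) = 1/15 each.
If it is under cup 4 (prior 1/5): the dealer opened cup 4, so this case is ruled out; weight (1/5)·0 = 0.
The weights sum to 1/4.
So P(the pea under cup 1 | the dealer opened cup 4) = (1/20) / (1/4) = 1/5.

1/5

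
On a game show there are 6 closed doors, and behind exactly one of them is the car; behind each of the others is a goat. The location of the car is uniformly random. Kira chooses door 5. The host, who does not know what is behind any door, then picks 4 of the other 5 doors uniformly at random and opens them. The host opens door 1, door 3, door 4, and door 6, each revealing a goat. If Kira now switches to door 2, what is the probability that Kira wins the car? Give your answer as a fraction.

Apply Bayes' rule, conditioning on where the car actually is.
If it is behind any of doors 1, 3, 4, and 6 (prior 1/6 each): that door was opened and seen not to hold the prize — ruled out; weight (1/6)·0 = 0 each.
If it is behind either of doors 2 and 5 (prior 1/6 each): the host picks exactly this set with probability 1/5 regardless, and none is the prize; weight (1/6)·(1/5) = 1/30 each.
The weights sum to 1/15.
So P(the car behind door 2 | the host opened door 1, door 3, door 4, and door 6) = (1/30) / (1/15) = 1/2.

1/2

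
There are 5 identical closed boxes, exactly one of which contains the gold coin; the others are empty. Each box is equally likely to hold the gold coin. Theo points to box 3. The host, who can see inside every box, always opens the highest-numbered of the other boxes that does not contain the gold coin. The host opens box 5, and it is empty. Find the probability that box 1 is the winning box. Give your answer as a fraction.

1/4

Condition on the true location of the gold coin.
If it is in any of boxes 1, 2, 3, and 4 (prior 1/5 each): box 5 is the highest-numbered option available, probability 1; weight (1/5)·1 = 1/5 each.
If it is in box 5 (prior 1/5): the host opened box 5, so this case is ruled out; weight (1/5)·0 = 0.
The weights sum to 4/5.
So P(the gold coin in box 1 | the host opened box 5) = (1/5) / (4/5) = 1/4.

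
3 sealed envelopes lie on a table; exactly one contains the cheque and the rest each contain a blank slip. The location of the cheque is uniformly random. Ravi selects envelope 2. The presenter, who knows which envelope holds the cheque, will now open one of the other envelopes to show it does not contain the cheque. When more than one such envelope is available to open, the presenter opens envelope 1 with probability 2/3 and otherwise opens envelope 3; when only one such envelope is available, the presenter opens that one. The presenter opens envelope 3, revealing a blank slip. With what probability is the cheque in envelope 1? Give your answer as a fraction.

Condition on the true location of the cheque.
If it is in envelope 1 (prior 1/3): only envelope 3 is available, probability 1; weight (1/3)·1 = 1/3.
If it is in envelope 2 (prior 1/3): envelope 1 is available but not opened, probability 1/3; weight (1/3)·(1/3) = 1/9.
If it is in envelope 3 (prior 1/3): the presenter opened envelope 3, so this case is ruled out; weight (1/3)·0 = 0.
The weights sum to 4/9.
So P(the cheque in envelope 1 | the presenter opened envelope 3) = (1/3) / (4/9) = 3/4.

3/4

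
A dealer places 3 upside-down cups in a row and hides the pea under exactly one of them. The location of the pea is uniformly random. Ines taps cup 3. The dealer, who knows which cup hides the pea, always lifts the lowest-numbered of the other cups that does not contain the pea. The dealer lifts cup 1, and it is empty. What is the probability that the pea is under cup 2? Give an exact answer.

1/2

Apply Bayes' rule, conditioning on where the pea actually is.
If it is under cup 1 (prior 1/3): the dealer opened cup 1, so this case is ruled out; weight (1/3)·0 = 0.
If it is under either of cups 2 and 3 (prior 1/3 each): cup 1 is the lowest-numbered option available, probability 1; weight (1/3)·1 = 1/3 each.
The weights sum to 2/3.
So P(the pea under cup 2 | the dealer opened cup 1) = (1/3) / (2/3) = 1/2.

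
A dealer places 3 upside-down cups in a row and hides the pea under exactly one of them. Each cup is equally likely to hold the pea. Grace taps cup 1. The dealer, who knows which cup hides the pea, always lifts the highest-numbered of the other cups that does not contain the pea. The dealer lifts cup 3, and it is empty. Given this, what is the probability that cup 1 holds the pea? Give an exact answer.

Apply Bayes' rule, conditioning on where the pea actually is.
If it is under either of cups 1 and 2 (prior 1/3 each): cup 3 is the highest-numbered option available, probability 1; weight (1/3)·1 = 1/3 each.
If it is under cup 3 (prior 1/3): the dealer opened cup 3, so this case is ruled out; weight (1/3)·0 = 0.
The weights sum to 2/3.
So P(the pea under cup 1 | the dealer opened cup 3) = (1/3) / (2/3) = 1/2.

1/2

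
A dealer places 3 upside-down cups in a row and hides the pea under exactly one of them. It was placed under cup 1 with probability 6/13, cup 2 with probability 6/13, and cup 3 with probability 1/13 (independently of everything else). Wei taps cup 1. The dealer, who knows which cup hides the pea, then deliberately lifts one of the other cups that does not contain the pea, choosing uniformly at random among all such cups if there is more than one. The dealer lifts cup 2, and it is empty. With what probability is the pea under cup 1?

Condition on the true location of the pea.
If it is under cup 1 (prior 6/13): the dealer has 2 equally likely choices, so probability 1/2; weight (6/13)·(1/2) = 3/13.
If it is under cup 2 (prior 6/13): the dealer opened cup 2, so this case is ruled out; weight (6/13)·0 = 0.
If it is under cup 3 (prior 1/13): the dealer has no choice, probability 1; weight (1/13)·1 = 1/13.
The weights sum to 4/13.
So P(the pea under cup 1 | the dealer opened cup 2) = (3/13) / (4/13) = 3/4.

3/4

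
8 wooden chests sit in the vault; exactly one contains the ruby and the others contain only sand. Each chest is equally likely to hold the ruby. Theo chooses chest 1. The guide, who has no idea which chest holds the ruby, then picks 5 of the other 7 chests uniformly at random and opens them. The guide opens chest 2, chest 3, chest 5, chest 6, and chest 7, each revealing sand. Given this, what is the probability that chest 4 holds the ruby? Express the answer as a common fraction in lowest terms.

1/3

Condition on the true location of the ruby.
If it is in any of chests 1, 4, and 8 (prior 1/8 each): the guide picks exactly this set with probability 1/21 regardless, and none is the prize; weight (1/8)·(1/21) = 1/168 each.
If it is in any of chests 2, 3, 5, 6, and 7 (prior 1/8 each): that chest was opened and seen not to hold the prize — ruled out; weight (1/8)·0 = 0 each.
The weights sum to 1/56.
So P(the ruby in chest 4 | the guide opened chest 2, chest 3, chest 5, chest 6, and chest 7) = (1/168) / (1/56) = 1/3.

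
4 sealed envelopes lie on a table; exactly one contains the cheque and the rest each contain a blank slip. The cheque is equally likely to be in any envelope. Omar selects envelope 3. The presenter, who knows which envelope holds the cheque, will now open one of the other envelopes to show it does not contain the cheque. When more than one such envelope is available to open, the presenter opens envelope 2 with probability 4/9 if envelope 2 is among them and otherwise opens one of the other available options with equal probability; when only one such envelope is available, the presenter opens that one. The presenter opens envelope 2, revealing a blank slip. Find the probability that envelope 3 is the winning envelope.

1/3

Consider each possible location of the cheque in turn.
If it is in any of envelopes 1, 3, and 4 (prior 1/4 each): envelope 2 is available, opened with probability 4/9; weight (1/4)·(4/9) = 1/9 each.
If it is in envelope 2 (prior 1/4): the presenter opened envelope 2, so this case is ruled out; weight (1/4)·0 = 0.
The weights sum to 1/3.
So P(the cheque in envelope 3 | the presenter opened envelope 2) = (1/9) / (1/3) = 1/3.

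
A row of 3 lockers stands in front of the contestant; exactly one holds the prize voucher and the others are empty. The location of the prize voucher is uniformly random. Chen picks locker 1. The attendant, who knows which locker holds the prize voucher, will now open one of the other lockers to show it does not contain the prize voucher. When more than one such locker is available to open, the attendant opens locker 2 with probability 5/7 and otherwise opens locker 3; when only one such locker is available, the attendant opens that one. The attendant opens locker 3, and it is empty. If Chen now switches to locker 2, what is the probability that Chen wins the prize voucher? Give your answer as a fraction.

7/9

Condition on the true location of the prize voucher.
If it is in locker 1 (prior 1/3): locker 2 is available but not opened, probability 2/7; weight (1/3)·(2/7) = 2/21.
If it is in locker 2 (prior 1/3): only locker 3 is available, probability 1; weight (1/3)·1 = 1/3.
If it is in locker 3 (prior 1/3): the attendant opened locker 3, so this case is ruled out; weight (1/3)·0 = 0.
The weights sum to 3/7.
So P(the prize voucher in locker 2 | the attendant opened locker 3) = (1/3) / (3/7) = 7/9.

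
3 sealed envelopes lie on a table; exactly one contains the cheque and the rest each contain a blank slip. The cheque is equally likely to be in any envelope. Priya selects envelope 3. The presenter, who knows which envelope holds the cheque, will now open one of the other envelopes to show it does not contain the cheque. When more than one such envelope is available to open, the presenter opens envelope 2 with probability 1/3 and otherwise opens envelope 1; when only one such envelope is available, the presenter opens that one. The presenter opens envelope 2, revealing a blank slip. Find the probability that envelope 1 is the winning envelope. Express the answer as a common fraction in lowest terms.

Condition on the true location of the cheque.
If it is in envelope 1 (prior 1/3): only envelope 2 is available, probability 1; weight (1/3)·1 = 1/3.
If it is in envelope 2 (prior 1/3): the presenter opened envelope 2, so this case is ruled out; weight (1/3)·0 = 0.
If it is in envelope 3 (prior 1/3): envelope 2 is available, opened with probability 1/3; weight (1/3)·(1/3) = 1/9.
The weights sum to 4/9.
So P(the cheque in envelope 1 | the presenter opened envelope 2) = (1/3) / (4/9) = 3/4.

3/4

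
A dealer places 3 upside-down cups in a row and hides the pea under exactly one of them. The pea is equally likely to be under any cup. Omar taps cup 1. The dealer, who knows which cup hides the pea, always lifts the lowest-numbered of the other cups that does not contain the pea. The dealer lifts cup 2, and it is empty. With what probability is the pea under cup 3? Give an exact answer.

Consider each possible location of the pea in turn.
If it is under either of cups 1 and 3 (prior 1/3 each): cup 2 is the lowest-numbered option available, probability 1; weight (1/3)·1 = 1/3 each.
If it is under cup 2 (prior 1/3): the dealer opened cup 2, so this case is ruled out; weight (1/3)·0 = 0.
The weights sum to 2/3.
So P(the pea under cup 3 | the dealer opened cup 2) = (1/3) / (2/3) = 1/2.

1/2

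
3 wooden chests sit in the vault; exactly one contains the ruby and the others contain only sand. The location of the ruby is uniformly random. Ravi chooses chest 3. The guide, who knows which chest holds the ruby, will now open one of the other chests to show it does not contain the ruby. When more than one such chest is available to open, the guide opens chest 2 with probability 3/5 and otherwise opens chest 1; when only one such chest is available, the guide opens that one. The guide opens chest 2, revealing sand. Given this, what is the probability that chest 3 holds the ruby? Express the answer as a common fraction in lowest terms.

3/8

Condition on the true location of the ruby.
If it is in chest 1 (prior 1/3): only chest 2 is available, probability 1; weight (1/3)·1 = 1/3.
If it is in chest 2 (prior 1/3): the guide opened chest 2, so this case is ruled out; weight (1/3)·0 = 0.
If it is in chest 3 (prior 1/3): chest 2 is available, opened with probability 3/5; weight (1/3)·(3/5) = 1/5.
The weights sum to 8/15.
So P(the ruby in chest 3 | the guide opened chest 2) = (1/5) / (8/15) = 3/8.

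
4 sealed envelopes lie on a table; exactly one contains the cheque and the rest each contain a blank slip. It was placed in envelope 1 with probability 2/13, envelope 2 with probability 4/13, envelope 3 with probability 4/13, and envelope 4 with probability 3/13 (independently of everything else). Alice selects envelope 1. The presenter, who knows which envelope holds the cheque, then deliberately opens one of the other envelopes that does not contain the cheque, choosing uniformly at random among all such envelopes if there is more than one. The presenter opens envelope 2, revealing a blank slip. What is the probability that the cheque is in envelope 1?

4/25

Apply Bayes' rule, conditioning on where the cheque actually is.
If it is in envelope 1 (prior 2/13): the presenter has 3 equally likely choices, so probability 1/3; weight (2/13)·(1/3) = 2/39.
If it is in envelope 2 (prior 4/13): the presenter opened envelope 2, so this case is ruled out; weight (4/13)·0 = 0.
If it is in envelope 3 (prior 4/13): the presenter has 2 equally likely choices, so probability 1/2; weight (4/13)·(1/2) = 2/13.
If it is in envelope 4 (prior 3/13): the presenter has 2 equally likely choices, so probability 1/2; weight (3/13)·(1/2) = 3/26.
The weights sum to 25/78.
So P(the cheque in envelope 1 | the presenter opened envelope 2) = (2/39) / (25/78) = 4/25.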